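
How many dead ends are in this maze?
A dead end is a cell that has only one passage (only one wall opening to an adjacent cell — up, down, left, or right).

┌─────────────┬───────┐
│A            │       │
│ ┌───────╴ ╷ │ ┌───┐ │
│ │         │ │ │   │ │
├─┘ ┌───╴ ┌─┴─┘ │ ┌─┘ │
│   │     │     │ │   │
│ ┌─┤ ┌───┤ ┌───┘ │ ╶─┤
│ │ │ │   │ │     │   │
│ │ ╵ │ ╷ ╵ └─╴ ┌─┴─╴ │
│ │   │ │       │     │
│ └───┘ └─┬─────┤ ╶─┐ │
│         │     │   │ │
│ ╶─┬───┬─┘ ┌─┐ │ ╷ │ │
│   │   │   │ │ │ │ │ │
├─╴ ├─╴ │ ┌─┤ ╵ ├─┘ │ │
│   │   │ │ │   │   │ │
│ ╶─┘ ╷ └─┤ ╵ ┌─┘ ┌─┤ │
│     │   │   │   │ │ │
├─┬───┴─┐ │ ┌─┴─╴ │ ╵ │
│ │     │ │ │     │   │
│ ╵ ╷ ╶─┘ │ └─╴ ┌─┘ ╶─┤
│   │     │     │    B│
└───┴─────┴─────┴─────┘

Checking each cell for number of passages:

Dead ends found at positions:
  (1, 0)
  (1, 6)
  (1, 9)
  (3, 1)
  (3, 6)
  (5, 4)
  (6, 2)
  (6, 6)
  (6, 8)
  (7, 4)
  (7, 5)
  (8, 7)
  (8, 9)
  (9, 0)
  (9, 3)
  (9, 6)
  (10, 8)
  (10, 10)
Total dead ends: 18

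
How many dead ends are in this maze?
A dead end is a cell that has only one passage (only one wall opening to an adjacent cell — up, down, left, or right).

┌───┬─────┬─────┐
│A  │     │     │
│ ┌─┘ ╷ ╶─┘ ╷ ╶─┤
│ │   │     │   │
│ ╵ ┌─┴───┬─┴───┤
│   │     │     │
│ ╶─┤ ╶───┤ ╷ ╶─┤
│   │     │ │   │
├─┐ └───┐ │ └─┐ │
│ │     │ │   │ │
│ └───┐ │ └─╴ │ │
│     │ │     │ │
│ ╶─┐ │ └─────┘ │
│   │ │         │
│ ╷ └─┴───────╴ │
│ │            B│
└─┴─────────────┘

Checking each cell for number of passages:

Dead ends found at positions:
  (0, 1)
  (0, 4)
  (0, 7)
  (1, 7)
  (2, 4)
  (2, 7)
  (4, 0)
  (6, 2)
  (7, 0)
Total dead ends: 9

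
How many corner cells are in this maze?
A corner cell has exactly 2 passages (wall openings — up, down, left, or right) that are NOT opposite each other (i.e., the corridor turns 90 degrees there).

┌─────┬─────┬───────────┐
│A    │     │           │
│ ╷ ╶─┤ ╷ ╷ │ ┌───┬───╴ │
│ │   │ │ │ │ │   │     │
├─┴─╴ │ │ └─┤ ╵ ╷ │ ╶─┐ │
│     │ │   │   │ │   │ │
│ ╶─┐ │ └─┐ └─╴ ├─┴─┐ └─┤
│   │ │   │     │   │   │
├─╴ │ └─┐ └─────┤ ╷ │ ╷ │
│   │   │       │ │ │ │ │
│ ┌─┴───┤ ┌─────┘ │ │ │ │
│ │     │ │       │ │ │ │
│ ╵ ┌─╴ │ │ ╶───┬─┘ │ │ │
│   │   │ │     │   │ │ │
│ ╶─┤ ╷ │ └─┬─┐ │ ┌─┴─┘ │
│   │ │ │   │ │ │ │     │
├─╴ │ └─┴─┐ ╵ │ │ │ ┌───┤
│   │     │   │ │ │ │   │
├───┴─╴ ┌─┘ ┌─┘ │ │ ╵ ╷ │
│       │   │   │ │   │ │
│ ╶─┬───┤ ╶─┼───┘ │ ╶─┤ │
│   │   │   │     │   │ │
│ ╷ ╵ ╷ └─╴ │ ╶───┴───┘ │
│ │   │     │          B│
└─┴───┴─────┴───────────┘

Counting corner cells (2 non-opposite passages):
Total corners: 69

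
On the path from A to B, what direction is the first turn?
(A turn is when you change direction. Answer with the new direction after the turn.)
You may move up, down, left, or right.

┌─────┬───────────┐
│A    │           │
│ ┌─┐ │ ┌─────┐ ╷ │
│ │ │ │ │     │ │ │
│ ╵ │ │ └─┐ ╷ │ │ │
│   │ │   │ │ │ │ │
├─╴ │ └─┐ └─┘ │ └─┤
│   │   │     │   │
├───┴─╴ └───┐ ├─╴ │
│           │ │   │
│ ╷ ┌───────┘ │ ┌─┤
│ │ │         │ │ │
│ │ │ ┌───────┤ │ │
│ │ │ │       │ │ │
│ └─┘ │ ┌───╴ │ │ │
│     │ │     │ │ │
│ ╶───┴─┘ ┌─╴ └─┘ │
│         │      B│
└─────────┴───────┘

Directions: right, right, down, down, down, right, down, left, left, left, down, down, down, down, right, right, right, right, up, right, right, down, right, right
First turn direction: down

Solution:

┌─────┬───────────┐
│A → ↓│           │
│ ┌─┐ │ ┌─────┐ ╷ │
│ │ │↓│ │     │ │ │
│ ╵ │ │ └─┐ ╷ │ │ │
│   │↓│   │ │ │ │ │
├─╴ │ └─┐ └─┘ │ └─┤
│   │↳ ↓│     │   │
├───┴─╴ └───┐ ├─╴ │
│↓ ← ← ↲    │ │   │
│ ╷ ┌───────┘ │ ┌─┤
│↓│ │         │ │ │
│ │ │ ┌───────┤ │ │
│↓│ │ │       │ │ │
│ └─┘ │ ┌───╴ │ │ │
│↓    │ │↱ → ↓│ │ │
│ ╶───┴─┘ ┌─╴ └─┘ │
│↳ → → → ↑│  ↳ → B│
└─────────┴───────┘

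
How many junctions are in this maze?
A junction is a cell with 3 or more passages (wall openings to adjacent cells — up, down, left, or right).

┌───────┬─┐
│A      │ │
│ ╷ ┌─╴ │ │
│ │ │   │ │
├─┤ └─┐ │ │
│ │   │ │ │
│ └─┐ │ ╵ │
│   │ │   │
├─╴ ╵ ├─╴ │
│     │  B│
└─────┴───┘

Checking each cell for number of passages:

Junctions found (3+ passages):
  (0, 1): 3 passages
  (1, 3): 3 passages
  (3, 4): 3 passages
  (4, 1): 3 passages
Total junctions: 4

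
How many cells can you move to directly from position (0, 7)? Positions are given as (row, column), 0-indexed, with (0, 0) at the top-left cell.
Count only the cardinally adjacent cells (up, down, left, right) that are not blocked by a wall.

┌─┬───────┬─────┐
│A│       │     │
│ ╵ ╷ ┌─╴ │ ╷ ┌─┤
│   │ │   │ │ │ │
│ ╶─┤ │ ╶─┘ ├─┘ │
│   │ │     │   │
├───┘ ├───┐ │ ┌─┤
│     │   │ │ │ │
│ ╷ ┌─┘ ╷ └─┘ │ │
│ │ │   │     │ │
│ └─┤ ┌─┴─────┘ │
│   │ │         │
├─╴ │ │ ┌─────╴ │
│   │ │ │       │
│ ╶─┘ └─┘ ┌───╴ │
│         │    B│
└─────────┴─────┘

Checking passable neighbors of (0, 7):
Neighbors: (0, 6)
Count: 1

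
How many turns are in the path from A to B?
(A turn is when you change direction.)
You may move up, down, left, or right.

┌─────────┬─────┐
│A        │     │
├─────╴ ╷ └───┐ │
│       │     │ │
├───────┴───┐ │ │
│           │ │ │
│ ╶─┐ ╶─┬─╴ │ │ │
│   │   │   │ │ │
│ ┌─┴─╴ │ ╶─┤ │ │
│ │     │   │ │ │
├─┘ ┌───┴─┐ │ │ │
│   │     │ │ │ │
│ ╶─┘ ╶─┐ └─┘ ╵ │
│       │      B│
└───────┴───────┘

Directions: right, right, right, right, down, right, right, down, down, down, down, down, right
Number of turns: 4

Solution:

┌─────────┬─────┐
│A → → → ↓│     │
├─────╴ ╷ └───┐ │
│       │↳ → ↓│ │
├───────┴───┐ │ │
│           │↓│ │
│ ╶─┐ ╶─┬─╴ │ │ │
│   │   │   │↓│ │
│ ┌─┴─╴ │ ╶─┤ │ │
│ │     │   │↓│ │
├─┘ ┌───┴─┐ │ │ │
│   │     │ │↓│ │
│ ╶─┘ ╶─┐ └─┘ ╵ │
│       │    ↳ B│
└───────┴───────┘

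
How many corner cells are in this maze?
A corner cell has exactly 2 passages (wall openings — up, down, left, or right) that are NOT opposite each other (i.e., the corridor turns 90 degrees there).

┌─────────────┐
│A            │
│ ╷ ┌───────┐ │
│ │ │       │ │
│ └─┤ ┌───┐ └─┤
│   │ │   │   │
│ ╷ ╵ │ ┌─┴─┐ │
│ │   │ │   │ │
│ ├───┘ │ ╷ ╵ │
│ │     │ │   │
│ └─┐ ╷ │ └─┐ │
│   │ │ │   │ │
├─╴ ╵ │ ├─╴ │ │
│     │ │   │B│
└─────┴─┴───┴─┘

Counting corner cells (2 non-opposite passages):
Total corners: 19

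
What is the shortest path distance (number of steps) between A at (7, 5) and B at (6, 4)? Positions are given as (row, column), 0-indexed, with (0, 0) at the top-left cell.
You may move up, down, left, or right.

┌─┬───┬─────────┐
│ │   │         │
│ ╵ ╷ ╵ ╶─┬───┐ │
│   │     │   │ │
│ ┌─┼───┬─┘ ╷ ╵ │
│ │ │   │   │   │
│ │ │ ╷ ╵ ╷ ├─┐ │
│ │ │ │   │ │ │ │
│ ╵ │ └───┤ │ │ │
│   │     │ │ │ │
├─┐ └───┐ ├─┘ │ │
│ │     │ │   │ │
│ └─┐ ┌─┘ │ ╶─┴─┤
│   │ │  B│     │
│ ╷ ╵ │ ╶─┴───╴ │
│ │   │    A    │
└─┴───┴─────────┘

Finding path from (7, 5) to (6, 4):
Path: (7,5) → (7,4) → (7,3) → (6,3) → (6,4)
Distance: 4 steps

Solution:

┌─┬───┬─────────┐
│ │   │         │
│ ╵ ╷ ╵ ╶─┬───┐ │
│   │     │   │ │
│ ┌─┼───┬─┘ ╷ ╵ │
│ │ │   │   │   │
│ │ │ ╷ ╵ ╷ ├─┐ │
│ │ │ │   │ │ │ │
│ ╵ │ └───┤ │ │ │
│   │     │ │ │ │
├─┐ └───┐ ├─┘ │ │
│ │     │ │   │ │
│ └─┐ ┌─┘ │ ╶─┴─┤
│   │ │↱ B│     │
│ ╷ ╵ │ ╶─┴───╴ │
│ │   │↑ ← A    │
└─┴───┴─────────┘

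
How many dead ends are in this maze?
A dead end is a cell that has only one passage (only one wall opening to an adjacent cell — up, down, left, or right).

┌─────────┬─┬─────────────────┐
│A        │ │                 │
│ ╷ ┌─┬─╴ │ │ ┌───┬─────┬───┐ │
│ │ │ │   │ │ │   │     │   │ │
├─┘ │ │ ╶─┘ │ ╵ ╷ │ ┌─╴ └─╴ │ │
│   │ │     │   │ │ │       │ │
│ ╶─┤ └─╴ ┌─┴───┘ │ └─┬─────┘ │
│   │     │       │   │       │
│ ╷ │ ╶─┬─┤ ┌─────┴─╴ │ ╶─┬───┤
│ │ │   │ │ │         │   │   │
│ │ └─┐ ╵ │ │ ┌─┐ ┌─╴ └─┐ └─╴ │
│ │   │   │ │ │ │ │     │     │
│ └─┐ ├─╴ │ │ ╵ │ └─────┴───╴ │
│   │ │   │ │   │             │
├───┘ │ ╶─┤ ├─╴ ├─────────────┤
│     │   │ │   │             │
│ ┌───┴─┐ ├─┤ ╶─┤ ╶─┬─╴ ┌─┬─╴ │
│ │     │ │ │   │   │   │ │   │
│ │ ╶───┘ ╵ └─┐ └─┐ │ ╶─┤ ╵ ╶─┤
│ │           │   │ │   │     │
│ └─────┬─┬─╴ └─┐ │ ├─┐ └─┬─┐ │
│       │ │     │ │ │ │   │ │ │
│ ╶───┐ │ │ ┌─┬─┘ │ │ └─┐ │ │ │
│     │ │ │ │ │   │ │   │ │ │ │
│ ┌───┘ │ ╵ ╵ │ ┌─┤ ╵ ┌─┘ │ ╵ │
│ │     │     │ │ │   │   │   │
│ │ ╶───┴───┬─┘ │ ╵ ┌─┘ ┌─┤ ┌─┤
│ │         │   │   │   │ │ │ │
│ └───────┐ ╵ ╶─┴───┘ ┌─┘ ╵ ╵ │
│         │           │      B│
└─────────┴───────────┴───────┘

Checking each cell for number of passages:

Dead ends found at positions:
  (0, 5)
  (1, 0)
  (1, 2)
  (1, 12)
  (2, 10)
  (4, 4)
  (4, 13)
  (5, 7)
  (5, 9)
  (5, 11)
  (6, 1)
  (7, 5)
  (8, 3)
  (8, 5)
  (8, 12)
  (10, 4)
  (10, 7)
  (10, 10)
  (10, 13)
  (11, 2)
  (11, 6)
  (11, 11)
  (12, 8)
  (13, 12)
  (13, 14)
  (14, 4)
  (14, 11)
Total dead ends: 27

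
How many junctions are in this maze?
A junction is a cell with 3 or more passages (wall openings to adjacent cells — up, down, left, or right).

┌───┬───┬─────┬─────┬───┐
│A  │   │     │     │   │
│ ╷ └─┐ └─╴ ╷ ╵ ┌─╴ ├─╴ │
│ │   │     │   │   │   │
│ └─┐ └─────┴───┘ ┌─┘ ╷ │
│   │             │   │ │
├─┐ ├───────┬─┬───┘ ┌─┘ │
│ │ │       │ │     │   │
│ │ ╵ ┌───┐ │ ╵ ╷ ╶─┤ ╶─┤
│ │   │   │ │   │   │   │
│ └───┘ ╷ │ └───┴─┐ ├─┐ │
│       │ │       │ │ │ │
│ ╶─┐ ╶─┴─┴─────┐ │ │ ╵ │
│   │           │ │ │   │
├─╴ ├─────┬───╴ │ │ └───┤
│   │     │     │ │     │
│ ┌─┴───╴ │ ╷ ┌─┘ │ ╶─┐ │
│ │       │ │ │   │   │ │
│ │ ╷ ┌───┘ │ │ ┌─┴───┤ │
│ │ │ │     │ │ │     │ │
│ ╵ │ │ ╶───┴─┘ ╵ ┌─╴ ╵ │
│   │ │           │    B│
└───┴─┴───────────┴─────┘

Checking each cell for number of passages:

Junctions found (3+ passages):
  (0, 5): 3 passages
  (1, 11): 3 passages
  (3, 8): 3 passages
  (5, 0): 3 passages
  (5, 2): 3 passages
  (7, 6): 3 passages
  (7, 9): 3 passages
  (8, 2): 3 passages
  (10, 7): 3 passages
  (10, 10): 3 passages
Total junctions: 10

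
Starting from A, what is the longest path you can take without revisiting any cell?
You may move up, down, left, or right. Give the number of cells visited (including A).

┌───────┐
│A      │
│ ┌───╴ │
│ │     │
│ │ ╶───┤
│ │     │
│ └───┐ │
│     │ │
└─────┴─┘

Finding longest simple path using DFS:
Start: (0, 0)
Longest path visits 11 cells
Path: A → right → right → right → down → left → left → down → right → right → down

Solution:

┌───────┐
│A → → ↓│
│ ┌───╴ │
│ │↓ ← ↲│
│ │ ╶───┤
│ │↳ → ↓│
│ └───┐ │
│     │B│
└─────┴─┘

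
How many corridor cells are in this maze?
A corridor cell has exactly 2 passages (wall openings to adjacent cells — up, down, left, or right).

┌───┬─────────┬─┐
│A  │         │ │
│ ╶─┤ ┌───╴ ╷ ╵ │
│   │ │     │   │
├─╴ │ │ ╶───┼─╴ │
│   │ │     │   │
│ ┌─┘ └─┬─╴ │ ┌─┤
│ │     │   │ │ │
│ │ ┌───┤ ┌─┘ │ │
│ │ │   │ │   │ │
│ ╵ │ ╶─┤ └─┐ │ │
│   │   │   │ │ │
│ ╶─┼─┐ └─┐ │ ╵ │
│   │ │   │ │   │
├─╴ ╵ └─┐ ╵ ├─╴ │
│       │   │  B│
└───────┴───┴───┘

Counting cells with exactly 2 passages:
Total corridor cells: 46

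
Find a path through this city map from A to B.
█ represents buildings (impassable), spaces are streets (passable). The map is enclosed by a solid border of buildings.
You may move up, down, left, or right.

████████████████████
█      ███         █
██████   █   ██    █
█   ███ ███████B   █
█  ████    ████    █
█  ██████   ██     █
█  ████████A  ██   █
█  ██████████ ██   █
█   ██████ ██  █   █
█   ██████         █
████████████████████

Finding the shortest path from A to B:
Movement: cardinal only
Path length: 15 steps
Directions: right → right → down → down → down → right → right → right → up → up → up → up → up → up → left

Solution:

████████████████████
█      ███         █
██████   █   ██    █
█   ███ ███████B↰  █
█  ████    ████ ↑  █
█  ██████   ██  ↑  █
█  ████████A→↓██↑  █
█  ██████████↓██↑  █
█   ██████ ██↓ █↑  █
█   ██████   ↳→→↑  █
████████████████████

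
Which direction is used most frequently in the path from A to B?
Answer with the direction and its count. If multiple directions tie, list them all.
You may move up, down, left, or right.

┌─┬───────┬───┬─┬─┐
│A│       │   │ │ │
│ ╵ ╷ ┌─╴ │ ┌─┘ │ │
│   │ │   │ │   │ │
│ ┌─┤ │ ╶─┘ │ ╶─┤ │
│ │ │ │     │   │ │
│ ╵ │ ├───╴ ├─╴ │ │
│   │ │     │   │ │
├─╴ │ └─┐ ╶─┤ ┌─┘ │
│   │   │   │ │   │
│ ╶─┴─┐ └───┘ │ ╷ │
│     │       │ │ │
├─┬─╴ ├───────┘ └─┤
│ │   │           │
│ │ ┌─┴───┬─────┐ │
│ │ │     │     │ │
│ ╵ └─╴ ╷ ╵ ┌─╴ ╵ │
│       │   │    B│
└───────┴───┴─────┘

Directions: down, down, down, right, down, left, down, right, right, down, left, down, down, right, right, up, right, down, right, up, right, right, down, right
Counts: {'down': 10, 'right': 10, 'left': 2, 'up': 2}
Most common: down and right (tied at 10 times each)

Solution:

┌─┬───────┬───┬─┬─┐
│A│       │   │ │ │
│ ╵ ╷ ┌─╴ │ ┌─┘ │ │
│↓  │ │   │ │   │ │
│ ┌─┤ │ ╶─┘ │ ╶─┤ │
│↓│ │ │     │   │ │
│ ╵ │ ├───╴ ├─╴ │ │
│↳ ↓│ │     │   │ │
├─╴ │ └─┐ ╶─┤ ┌─┘ │
│↓ ↲│   │   │ │   │
│ ╶─┴─┐ └───┘ │ ╷ │
│↳ → ↓│       │ │ │
├─┬─╴ ├───────┘ └─┤
│ │↓ ↲│           │
│ │ ┌─┴───┬─────┐ │
│ │↓│  ↱ ↓│↱ → ↓│ │
│ ╵ └─╴ ╷ ╵ ┌─╴ ╵ │
│  ↳ → ↑│↳ ↑│  ↳ B│
└───────┴───┴─────┘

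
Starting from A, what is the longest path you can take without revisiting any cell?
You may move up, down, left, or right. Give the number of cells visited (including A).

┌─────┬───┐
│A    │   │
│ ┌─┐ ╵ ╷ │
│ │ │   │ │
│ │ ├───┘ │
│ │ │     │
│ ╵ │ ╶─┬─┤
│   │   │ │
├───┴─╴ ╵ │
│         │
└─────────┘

Finding longest simple path using DFS:
Start: (0, 0)
Longest path visits 17 cells
Path: A → right → right → down → right → up → right → down → down → left → left → down → right → down → left → left → left

Solution:

┌─────┬───┐
│A → ↓│↱ ↓│
│ ┌─┐ ╵ ╷ │
│ │ │↳ ↑│↓│
│ │ ├───┘ │
│ │ │↓ ← ↲│
│ ╵ │ ╶─┬─┤
│   │↳ ↓│ │
├───┴─╴ ╵ │
│B ← ← ↲  │
└─────────┘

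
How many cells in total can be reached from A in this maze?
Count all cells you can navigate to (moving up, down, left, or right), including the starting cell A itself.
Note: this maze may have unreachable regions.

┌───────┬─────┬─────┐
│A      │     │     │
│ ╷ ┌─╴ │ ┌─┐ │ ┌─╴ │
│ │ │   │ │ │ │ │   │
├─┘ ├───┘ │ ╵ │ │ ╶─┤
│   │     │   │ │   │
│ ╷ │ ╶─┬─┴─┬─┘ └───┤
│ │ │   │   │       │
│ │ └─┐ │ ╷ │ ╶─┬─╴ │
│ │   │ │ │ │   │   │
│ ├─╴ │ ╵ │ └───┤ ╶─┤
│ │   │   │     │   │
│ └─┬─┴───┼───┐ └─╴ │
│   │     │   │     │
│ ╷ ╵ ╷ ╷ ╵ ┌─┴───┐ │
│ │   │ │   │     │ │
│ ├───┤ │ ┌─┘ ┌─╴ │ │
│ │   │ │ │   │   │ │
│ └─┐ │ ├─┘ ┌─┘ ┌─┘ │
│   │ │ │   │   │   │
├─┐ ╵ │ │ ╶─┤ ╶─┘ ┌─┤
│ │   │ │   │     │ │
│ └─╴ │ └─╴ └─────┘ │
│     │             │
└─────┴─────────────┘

Using BFS/flood-fill to find all reachable cells from A:
Maze size: 12 × 10 = 120 total cells
All cells are reachable — the maze is fully connected.
Reachable cells: 120

Reachable region (· marks reachable cells):

┌───────┬─────┬─────┐
│A · · ·│· · ·│· · ·│
│ ╷ ┌─╴ │ ┌─┐ │ ┌─╴ │
│·│·│· ·│·│·│·│·│· ·│
├─┘ ├───┘ │ ╵ │ │ ╶─┤
│· ·│· · ·│· ·│·│· ·│
│ ╷ │ ╶─┬─┴─┬─┘ └───┤
│·│·│· ·│· ·│· · · ·│
│ │ └─┐ │ ╷ │ ╶─┬─╴ │
│·│· ·│·│·│·│· ·│· ·│
│ ├─╴ │ ╵ │ └───┤ ╶─┤
│·│· ·│· ·│· · ·│· ·│
│ └─┬─┴───┼───┐ └─╴ │
│· ·│· · ·│· ·│· · ·│
│ ╷ ╵ ╷ ╷ ╵ ┌─┴───┐ │
│·│· ·│·│· ·│· · ·│·│
│ ├───┤ │ ┌─┘ ┌─╴ │ │
│·│· ·│·│·│· ·│· ·│·│
│ └─┐ │ ├─┘ ┌─┘ ┌─┘ │
│· ·│·│·│· ·│· ·│· ·│
├─┐ ╵ │ │ ╶─┤ ╶─┘ ┌─┤
│·│· ·│·│· ·│· · ·│·│
│ └─╴ │ └─╴ └─────┘ │
│· · ·│· · · · · · ·│
└─────┴─────────────┘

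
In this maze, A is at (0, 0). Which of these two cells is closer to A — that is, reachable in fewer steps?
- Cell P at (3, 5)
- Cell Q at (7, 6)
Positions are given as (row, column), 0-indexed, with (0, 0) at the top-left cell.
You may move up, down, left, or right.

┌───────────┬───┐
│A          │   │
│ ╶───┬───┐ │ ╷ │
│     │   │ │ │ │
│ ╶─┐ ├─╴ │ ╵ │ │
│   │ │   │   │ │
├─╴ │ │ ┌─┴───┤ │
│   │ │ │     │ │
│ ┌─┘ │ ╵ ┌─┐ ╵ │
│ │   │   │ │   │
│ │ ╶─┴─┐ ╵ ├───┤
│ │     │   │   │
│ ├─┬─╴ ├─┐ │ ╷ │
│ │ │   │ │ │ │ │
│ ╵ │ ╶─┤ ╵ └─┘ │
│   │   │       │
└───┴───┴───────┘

Shortest path A → P at (3, 5): 18 steps
Shortest path A → Q at (7, 6): 25 steps

P is closer (18 steps vs 25 steps).

Path to P:

┌───────────┬───┐
│A → → → → ↓│↱ ↓│
│ ╶───┬───┐ │ ╷ │
│     │   │↓│↑│↓│
│ ╶─┐ ├─╴ │ ╵ │ │
│   │ │   │↳ ↑│↓│
├─╴ │ │ ┌─┴───┤ │
│   │ │ │  P ↰│↓│
│ ┌─┘ │ ╵ ┌─┐ ╵ │
│ │   │   │ │↑ ↲│
│ │ ╶─┴─┐ ╵ ├───┤
│ │     │   │   │
│ ├─┬─╴ ├─┐ │ ╷ │
│ │ │   │ │ │ │ │
│ ╵ │ ╶─┤ ╵ └─┘ │
│   │   │       │
└───┴───┴───────┘

Path to Q:

┌───────────┬───┐
│A → → → → ↓│↱ ↓│
│ ╶───┬───┐ │ ╷ │
│     │   │↓│↑│↓│
│ ╶─┐ ├─╴ │ ╵ │ │
│   │ │   │↳ ↑│↓│
├─╴ │ │ ┌─┴───┤ │
│   │ │ │↓ ← ↰│↓│
│ ┌─┘ │ ╵ ┌─┐ ╵ │
│ │   │  ↓│ │↑ ↲│
│ │ ╶─┴─┐ ╵ ├───┤
│ │     │↳ ↓│   │
│ ├─┬─╴ ├─┐ │ ╷ │
│ │ │   │ │↓│ │ │
│ ╵ │ ╶─┤ ╵ └─┘ │
│   │   │  ↳ Q  │
└───┴───┴───────┘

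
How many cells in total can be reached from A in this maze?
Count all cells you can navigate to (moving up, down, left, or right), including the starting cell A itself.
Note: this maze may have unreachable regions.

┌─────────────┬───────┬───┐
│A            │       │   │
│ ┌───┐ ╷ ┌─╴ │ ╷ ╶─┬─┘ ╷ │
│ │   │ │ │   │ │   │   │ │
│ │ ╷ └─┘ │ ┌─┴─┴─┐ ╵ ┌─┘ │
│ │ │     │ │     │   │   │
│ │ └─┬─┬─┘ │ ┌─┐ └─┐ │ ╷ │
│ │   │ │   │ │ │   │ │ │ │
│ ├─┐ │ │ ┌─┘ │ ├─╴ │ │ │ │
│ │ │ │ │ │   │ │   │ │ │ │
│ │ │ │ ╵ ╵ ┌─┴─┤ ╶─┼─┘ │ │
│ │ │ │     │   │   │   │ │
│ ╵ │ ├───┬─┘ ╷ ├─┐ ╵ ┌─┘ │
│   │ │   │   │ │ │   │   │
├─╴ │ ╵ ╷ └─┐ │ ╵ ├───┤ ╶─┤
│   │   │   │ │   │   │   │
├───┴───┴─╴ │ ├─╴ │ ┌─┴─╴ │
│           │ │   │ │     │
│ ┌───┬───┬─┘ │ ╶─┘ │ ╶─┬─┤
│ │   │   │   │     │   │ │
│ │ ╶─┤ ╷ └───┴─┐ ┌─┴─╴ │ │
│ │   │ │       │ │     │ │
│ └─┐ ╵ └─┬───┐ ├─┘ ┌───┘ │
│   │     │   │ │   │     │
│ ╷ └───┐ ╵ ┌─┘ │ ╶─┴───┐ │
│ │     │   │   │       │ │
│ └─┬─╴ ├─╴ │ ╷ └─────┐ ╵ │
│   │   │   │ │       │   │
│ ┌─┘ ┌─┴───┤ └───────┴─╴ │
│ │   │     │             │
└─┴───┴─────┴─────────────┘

Using BFS/flood-fill to find all reachable cells from A:
Maze size: 15 × 13 = 195 total cells
26 cell(s) are walled off and cannot be reached from A.
Reachable cells: 169

Reachable region (· marks reachable cells):

┌─────────────┬───────┬───┐
│A · · · · · ·│· · · ·│· ·│
│ ┌───┐ ╷ ┌─╴ │ ╷ ╶─┬─┘ ╷ │
│·│· ·│·│·│· ·│·│· ·│· ·│·│
│ │ ╷ └─┘ │ ┌─┴─┴─┐ ╵ ┌─┘ │
│·│·│· · ·│·│· · ·│· ·│· ·│
│ │ └─┬─┬─┘ │ ┌─┐ └─┐ │ ╷ │
│·│· ·│·│· ·│·│ │· ·│·│·│·│
│ ├─┐ │ │ ┌─┘ │ ├─╴ │ │ │ │
│·│·│·│·│·│· ·│ │· ·│·│·│·│
│ │ │ │ ╵ ╵ ┌─┴─┤ ╶─┼─┘ │ │
│·│·│·│· · ·│   │· ·│· ·│·│
│ ╵ │ ├───┬─┘ ╷ ├─┐ ╵ ┌─┘ │
│· ·│·│· ·│   │ │ │· ·│· ·│
├─╴ │ ╵ ╷ └─┐ │ ╵ ├───┤ ╶─┤
│· ·│· ·│· ·│ │   │   │· ·│
├───┴───┴─╴ │ ├─╴ │ ┌─┴─╴ │
│· · · · · ·│ │   │ │· · ·│
│ ┌───┬───┬─┘ │ ╶─┘ │ ╶─┬─┤
│·│· ·│· ·│   │     │· ·│·│
│ │ ╶─┤ ╷ └───┴─┐ ┌─┴─╴ │ │
│·│· ·│·│· · · ·│ │· · ·│·│
│ └─┐ ╵ └─┬───┐ ├─┘ ┌───┘ │
│· ·│· · ·│· ·│·│· ·│· · ·│
│ ╷ └───┐ ╵ ┌─┘ │ ╶─┴───┐ │
│·│· · ·│· ·│· ·│· · · ·│·│
│ └─┬─╴ ├─╴ │ ╷ └─────┐ ╵ │
│· ·│· ·│· ·│·│· · · ·│· ·│
│ ┌─┘ ┌─┴───┤ └───────┴─╴ │
│·│· ·│     │· · · · · · ·│
└─┴───┴─────┴─────────────┘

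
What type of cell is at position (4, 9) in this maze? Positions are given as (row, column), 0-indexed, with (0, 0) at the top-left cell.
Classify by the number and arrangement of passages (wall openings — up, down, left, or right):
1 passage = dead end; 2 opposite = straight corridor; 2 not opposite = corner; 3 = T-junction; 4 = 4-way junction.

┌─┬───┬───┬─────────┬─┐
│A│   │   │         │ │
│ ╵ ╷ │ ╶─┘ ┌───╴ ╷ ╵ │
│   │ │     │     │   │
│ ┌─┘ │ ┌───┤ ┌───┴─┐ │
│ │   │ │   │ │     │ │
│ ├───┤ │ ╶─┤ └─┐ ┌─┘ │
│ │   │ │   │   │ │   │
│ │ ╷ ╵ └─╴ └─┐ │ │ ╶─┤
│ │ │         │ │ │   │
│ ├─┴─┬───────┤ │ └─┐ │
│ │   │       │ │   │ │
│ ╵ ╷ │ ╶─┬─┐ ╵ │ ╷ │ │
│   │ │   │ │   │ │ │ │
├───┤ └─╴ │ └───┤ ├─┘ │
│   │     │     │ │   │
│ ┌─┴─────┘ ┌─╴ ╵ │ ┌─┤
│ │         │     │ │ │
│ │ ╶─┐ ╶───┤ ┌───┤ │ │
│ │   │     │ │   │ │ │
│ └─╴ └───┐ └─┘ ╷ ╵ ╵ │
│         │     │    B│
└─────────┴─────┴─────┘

Checking cell at (4, 9):
Number of passages: 2
Cell type: corner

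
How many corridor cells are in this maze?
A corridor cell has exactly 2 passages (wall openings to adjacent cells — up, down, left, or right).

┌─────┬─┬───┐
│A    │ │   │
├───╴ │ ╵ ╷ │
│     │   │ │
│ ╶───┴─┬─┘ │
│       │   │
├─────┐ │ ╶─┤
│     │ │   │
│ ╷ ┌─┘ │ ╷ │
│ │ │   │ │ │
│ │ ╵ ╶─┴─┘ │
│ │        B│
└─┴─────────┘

Counting cells with exactly 2 passages:
Total corridor cells: 28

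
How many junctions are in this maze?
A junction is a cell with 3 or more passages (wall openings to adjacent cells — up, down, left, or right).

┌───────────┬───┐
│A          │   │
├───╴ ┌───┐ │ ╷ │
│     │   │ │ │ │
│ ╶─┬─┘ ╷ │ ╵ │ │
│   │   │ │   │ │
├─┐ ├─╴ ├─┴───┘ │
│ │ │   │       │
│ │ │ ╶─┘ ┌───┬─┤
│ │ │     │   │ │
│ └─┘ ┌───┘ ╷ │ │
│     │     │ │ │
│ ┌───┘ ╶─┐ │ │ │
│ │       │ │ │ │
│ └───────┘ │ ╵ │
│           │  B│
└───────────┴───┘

Checking each cell for number of passages:

Junctions found (3+ passages):
  (0, 2): 3 passages
  (2, 3): 3 passages
  (4, 2): 3 passages
  (5, 0): 3 passages
  (5, 5): 3 passages
  (6, 3): 3 passages
Total junctions: 6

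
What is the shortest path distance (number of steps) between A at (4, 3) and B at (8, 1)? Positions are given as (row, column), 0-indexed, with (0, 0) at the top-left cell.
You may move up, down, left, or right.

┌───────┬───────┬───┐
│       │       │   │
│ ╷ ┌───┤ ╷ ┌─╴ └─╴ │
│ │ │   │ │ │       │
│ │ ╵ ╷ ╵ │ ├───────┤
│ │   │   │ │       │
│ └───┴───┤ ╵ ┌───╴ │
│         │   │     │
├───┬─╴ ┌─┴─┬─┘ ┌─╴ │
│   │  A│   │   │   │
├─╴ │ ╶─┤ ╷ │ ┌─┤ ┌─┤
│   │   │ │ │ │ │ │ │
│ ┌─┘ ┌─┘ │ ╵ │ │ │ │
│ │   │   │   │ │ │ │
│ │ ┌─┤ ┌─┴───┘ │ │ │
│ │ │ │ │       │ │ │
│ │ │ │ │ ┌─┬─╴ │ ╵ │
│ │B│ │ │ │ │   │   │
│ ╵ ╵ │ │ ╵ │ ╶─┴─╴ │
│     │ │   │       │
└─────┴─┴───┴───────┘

Finding path from (4, 3) to (8, 1):
Path: (4,3) → (4,2) → (5,2) → (6,2) → (6,1) → (7,1) → (8,1)
Distance: 6 steps

Solution:

┌───────┬───────┬───┐
│       │       │   │
│ ╷ ┌───┤ ╷ ┌─╴ └─╴ │
│ │ │   │ │ │       │
│ │ ╵ ╷ ╵ │ ├───────┤
│ │   │   │ │       │
│ └───┴───┤ ╵ ┌───╴ │
│         │   │     │
├───┬─╴ ┌─┴─┬─┘ ┌─╴ │
│   │↓ A│   │   │   │
├─╴ │ ╶─┤ ╷ │ ┌─┤ ┌─┤
│   │↓  │ │ │ │ │ │ │
│ ┌─┘ ┌─┘ │ ╵ │ │ │ │
│ │↓ ↲│   │   │ │ │ │
│ │ ┌─┤ ┌─┴───┘ │ │ │
│ │↓│ │ │       │ │ │
│ │ │ │ │ ┌─┬─╴ │ ╵ │
│ │B│ │ │ │ │   │   │
│ ╵ ╵ │ │ ╵ │ ╶─┴─╴ │
│     │ │   │       │
└─────┴─┴───┴───────┘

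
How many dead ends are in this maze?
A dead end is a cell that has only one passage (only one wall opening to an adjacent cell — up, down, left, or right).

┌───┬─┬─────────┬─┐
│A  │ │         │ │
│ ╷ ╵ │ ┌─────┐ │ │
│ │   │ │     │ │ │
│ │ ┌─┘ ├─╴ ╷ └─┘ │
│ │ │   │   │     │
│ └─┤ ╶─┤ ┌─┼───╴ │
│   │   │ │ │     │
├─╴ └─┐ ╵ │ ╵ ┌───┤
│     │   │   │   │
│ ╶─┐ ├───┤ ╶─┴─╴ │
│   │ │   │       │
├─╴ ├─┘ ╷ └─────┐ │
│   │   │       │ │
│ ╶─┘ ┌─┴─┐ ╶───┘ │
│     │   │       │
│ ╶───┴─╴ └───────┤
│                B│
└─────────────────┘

Checking each cell for number of passages:

Dead ends found at positions:
  (0, 2)
  (0, 8)
  (1, 4)
  (1, 7)
  (2, 1)
  (3, 5)
  (4, 7)
  (5, 2)
  (6, 7)
  (7, 3)
  (8, 8)
Total dead ends: 11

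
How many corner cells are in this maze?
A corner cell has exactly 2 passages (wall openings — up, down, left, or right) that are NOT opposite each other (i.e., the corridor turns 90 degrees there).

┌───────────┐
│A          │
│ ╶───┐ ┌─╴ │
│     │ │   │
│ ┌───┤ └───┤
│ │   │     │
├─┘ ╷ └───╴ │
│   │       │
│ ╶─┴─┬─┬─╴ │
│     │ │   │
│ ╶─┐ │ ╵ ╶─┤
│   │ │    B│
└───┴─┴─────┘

Counting corner cells (2 non-opposite passages):
Total corners: 15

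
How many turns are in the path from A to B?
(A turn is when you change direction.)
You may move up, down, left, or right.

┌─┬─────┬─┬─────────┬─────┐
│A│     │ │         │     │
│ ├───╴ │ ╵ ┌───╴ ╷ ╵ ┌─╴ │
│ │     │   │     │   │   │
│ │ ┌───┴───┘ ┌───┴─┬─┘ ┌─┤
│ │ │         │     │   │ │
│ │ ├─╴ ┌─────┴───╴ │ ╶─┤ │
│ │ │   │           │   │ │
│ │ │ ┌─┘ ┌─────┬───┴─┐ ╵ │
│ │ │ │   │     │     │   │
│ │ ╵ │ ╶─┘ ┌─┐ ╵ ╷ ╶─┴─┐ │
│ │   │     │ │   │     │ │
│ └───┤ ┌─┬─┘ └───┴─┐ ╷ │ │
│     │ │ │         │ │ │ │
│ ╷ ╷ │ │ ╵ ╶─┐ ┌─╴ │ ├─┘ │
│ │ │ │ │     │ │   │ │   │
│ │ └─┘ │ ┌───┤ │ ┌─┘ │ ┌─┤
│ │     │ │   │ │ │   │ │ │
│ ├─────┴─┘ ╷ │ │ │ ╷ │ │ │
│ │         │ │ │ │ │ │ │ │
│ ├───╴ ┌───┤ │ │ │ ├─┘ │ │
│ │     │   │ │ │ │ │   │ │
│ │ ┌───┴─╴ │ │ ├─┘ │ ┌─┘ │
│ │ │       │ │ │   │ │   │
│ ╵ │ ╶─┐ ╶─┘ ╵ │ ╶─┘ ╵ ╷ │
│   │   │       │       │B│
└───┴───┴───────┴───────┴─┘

Directions: down, down, down, down, down, down, right, down, down, right, right, up, up, up, right, right, up, right, right, down, right, up, right, down, right, down, down, down, left, down, down, down, left, down, right, right, right, up, right, down
Number of turns: 22

Solution:

┌─┬─────┬─┬─────────┬─────┐
│A│     │ │         │     │
│ ├───╴ │ ╵ ┌───╴ ╷ ╵ ┌─╴ │
│↓│     │   │     │   │   │
│ │ ┌───┴───┘ ┌───┴─┬─┘ ┌─┤
│↓│ │         │     │   │ │
│ │ ├─╴ ┌─────┴───╴ │ ╶─┤ │
│↓│ │   │           │   │ │
│ │ │ ┌─┘ ┌─────┬───┴─┐ ╵ │
│↓│ │ │   │↱ → ↓│↱ ↓  │   │
│ │ ╵ │ ╶─┘ ┌─┐ ╵ ╷ ╶─┴─┐ │
│↓│   │↱ → ↑│ │↳ ↑│↳ ↓  │ │
│ └───┤ ┌─┬─┘ └───┴─┐ ╷ │ │
│↳ ↓  │↑│ │         │↓│ │ │
│ ╷ ╷ │ │ ╵ ╶─┐ ┌─╴ │ ├─┘ │
│ │↓│ │↑│     │ │   │↓│   │
│ │ └─┘ │ ┌───┤ │ ┌─┘ │ ┌─┤
│ │↳ → ↑│ │   │ │ │↓ ↲│ │ │
│ ├─────┴─┘ ╷ │ │ │ ╷ │ │ │
│ │         │ │ │ │↓│ │ │ │
│ ├───╴ ┌───┤ │ │ │ ├─┘ │ │
│ │     │   │ │ │ │↓│   │ │
│ │ ┌───┴─╴ │ │ ├─┘ │ ┌─┘ │
│ │ │       │ │ │↓ ↲│ │↱ ↓│
│ ╵ │ ╶─┐ ╶─┘ ╵ │ ╶─┘ ╵ ╷ │
│   │   │       │↳ → → ↑│B│
└───┴───┴───────┴───────┴─┘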